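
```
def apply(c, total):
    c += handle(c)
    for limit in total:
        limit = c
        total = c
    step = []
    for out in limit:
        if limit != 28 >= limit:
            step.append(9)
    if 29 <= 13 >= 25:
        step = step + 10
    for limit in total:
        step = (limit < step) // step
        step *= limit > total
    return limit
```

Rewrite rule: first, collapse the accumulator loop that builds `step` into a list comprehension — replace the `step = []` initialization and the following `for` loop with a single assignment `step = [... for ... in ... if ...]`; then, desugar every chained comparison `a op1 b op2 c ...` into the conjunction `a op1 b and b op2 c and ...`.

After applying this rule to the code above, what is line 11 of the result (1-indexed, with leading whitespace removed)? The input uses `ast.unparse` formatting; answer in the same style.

Transformed code:
def apply(c, total):
    c += handle(c)
    for limit in total:
        limit = c
        total = c
    step = [9 for out in limit if limit != 28 and 28 >= limit]
    if 29 <= 13 and 13 >= 25:
        step = step + 10
    for limit in total:
        step = (limit < step) // step
        step *= limit > total
    return limit

step *= limit > total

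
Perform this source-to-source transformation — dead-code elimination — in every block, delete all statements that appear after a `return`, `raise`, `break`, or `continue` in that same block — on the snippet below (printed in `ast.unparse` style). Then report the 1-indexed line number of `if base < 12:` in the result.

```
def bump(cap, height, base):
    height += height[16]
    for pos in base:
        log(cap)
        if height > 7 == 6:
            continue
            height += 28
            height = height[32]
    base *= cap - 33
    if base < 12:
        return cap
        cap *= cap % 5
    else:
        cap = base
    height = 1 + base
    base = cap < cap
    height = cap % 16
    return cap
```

Transformed code:
def bump(cap, height, base):
    height += height[16]
    for pos in base:
        log(cap)
        if height > 7 == 6:
            continue
    base *= cap - 33
    if base < 12:
        return cap
    else:
        cap = base
    height = 1 + base
    base = cap < cap
    height = cap % 16
    return cap

8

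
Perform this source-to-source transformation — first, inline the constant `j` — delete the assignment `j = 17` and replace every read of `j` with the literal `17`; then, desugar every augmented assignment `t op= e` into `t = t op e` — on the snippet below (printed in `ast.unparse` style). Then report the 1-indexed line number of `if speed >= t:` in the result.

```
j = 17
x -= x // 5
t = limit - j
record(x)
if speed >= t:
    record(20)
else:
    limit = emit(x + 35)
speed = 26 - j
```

4

Transformed code:
x = x - x // 5
t = limit - 17
record(x)
if speed >= t:
    record(20)
else:
    limit = emit(x + 35)
speed = 26 - 17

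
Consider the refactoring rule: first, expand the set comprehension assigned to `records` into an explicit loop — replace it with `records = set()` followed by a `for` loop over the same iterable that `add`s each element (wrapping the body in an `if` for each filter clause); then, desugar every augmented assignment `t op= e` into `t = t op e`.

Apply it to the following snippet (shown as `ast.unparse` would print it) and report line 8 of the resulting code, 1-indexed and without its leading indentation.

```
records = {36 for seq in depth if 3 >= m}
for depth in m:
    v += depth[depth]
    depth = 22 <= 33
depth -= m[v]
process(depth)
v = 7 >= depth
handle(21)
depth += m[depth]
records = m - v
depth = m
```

depth = depth - m[v]

Transformed code:
records = set()
for seq in depth:
    if 3 >= m:
        records.add(36)
for depth in m:
    v = v + depth[depth]
    depth = 22 <= 33
depth = depth - m[v]
process(depth)
v = 7 >= depth
handle(21)
depth = depth + m[depth]
records = m - v
depth = m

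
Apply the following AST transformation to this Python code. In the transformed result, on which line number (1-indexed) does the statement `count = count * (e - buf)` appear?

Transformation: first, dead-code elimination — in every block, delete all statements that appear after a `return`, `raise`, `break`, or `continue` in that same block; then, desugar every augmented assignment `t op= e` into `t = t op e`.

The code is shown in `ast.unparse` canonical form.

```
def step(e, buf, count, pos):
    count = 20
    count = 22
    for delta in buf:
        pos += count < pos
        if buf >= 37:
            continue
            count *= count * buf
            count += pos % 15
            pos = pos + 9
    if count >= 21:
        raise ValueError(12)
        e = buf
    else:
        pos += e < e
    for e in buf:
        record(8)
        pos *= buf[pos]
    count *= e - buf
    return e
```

Transformed code:
def step(e, buf, count, pos):
    count = 20
    count = 22
    for delta in buf:
        pos = pos + (count < pos)
        if buf >= 37:
            continue
    if count >= 21:
        raise ValueError(12)
    else:
        pos = pos + (e < e)
    for e in buf:
        record(8)
        pos = pos * buf[pos]
    count = count * (e - buf)
    return e

15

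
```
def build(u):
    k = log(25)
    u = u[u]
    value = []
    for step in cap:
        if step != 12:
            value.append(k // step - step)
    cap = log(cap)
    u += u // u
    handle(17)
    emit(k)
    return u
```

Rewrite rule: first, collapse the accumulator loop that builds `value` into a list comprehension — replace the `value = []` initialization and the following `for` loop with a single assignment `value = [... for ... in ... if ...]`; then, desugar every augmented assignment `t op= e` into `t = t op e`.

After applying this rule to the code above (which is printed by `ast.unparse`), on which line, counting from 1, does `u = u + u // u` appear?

Transformed code:
def build(u):
    k = log(25)
    u = u[u]
    value = [k // step - step for step in cap if step != 12]
    cap = log(cap)
    u = u + u // u
    handle(17)
    emit(k)
    return u

6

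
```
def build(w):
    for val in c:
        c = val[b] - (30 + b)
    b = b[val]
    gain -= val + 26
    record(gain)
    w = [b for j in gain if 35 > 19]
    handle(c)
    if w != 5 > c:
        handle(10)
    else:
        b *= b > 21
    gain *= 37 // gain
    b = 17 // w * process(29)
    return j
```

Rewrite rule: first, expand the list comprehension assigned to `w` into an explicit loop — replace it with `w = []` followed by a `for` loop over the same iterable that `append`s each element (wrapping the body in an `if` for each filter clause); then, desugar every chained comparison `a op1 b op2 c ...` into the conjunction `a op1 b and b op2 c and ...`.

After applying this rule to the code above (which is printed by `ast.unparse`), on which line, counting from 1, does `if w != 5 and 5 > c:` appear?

12

Transformed code:
def build(w):
    for val in c:
        c = val[b] - (30 + b)
    b = b[val]
    gain -= val + 26
    record(gain)
    w = []
    for j in gain:
        if 35 > 19:
            w.append(b)
    handle(c)
    if w != 5 and 5 > c:
        handle(10)
    else:
        b *= b > 21
    gain *= 37 // gain
    b = 17 // w * process(29)
    return j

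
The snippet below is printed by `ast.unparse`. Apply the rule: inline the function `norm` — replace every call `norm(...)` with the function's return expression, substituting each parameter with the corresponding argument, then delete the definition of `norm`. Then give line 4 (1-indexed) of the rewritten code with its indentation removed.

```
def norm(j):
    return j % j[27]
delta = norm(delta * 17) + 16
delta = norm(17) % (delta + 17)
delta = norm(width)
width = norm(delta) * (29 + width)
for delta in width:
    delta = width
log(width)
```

Transformed code:
delta = delta * 17 % (delta * 17)[27] + 16
delta = 17 % 17[27] % (delta + 17)
delta = width % width[27]
width = delta % delta[27] * (29 + width)
for delta in width:
    delta = width
log(width)

width = delta % delta[27] * (29 + width)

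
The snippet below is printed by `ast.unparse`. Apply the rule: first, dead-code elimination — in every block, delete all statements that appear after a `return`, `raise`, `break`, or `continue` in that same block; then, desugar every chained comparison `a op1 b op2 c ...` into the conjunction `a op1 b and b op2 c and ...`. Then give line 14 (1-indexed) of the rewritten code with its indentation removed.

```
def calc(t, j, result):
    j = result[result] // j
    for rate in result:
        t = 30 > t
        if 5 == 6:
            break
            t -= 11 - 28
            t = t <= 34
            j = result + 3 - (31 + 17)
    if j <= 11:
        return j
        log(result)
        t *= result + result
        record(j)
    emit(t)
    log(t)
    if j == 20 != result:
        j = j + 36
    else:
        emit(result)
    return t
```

Transformed code:
def calc(t, j, result):
    j = result[result] // j
    for rate in result:
        t = 30 > t
        if 5 == 6:
            break
    if j <= 11:
        return j
    emit(t)
    log(t)
    if j == 20 and 20 != result:
        j = j + 36
    else:
        emit(result)
    return t

emit(result)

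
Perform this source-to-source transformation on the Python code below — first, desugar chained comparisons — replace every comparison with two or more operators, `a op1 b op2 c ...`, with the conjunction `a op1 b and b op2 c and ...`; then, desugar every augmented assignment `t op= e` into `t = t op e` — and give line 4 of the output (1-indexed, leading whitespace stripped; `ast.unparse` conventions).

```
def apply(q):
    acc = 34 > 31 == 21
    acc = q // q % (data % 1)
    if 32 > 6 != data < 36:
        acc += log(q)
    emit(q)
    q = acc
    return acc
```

Transformed code:
def apply(q):
    acc = 34 > 31 and 31 == 21
    acc = q // q % (data % 1)
    if 32 > 6 and 6 != data and (data < 36):
        acc = acc + log(q)
    emit(q)
    q = acc
    return acc

if 32 > 6 and 6 != data and (data < 36):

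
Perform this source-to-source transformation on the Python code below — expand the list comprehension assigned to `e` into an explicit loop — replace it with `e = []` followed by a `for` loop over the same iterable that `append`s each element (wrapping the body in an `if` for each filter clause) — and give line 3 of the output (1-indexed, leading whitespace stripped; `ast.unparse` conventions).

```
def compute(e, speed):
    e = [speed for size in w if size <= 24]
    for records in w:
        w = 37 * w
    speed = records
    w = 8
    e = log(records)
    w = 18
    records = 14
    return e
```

Transformed code:
def compute(e, speed):
    e = []
    for size in w:
        if size <= 24:
            e.append(speed)
    for records in w:
        w = 37 * w
    speed = records
    w = 8
    e = log(records)
    w = 18
    records = 14
    return e

for size in w:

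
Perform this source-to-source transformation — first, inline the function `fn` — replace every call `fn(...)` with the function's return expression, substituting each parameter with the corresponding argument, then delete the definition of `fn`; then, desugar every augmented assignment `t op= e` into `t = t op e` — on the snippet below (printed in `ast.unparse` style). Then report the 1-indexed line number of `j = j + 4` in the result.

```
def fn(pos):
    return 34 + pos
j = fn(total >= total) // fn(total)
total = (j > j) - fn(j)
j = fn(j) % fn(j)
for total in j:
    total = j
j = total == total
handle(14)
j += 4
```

Transformed code:
j = (34 + (total >= total)) // (34 + total)
total = (j > j) - (34 + j)
j = (34 + j) % (34 + j)
for total in j:
    total = j
j = total == total
handle(14)
j = j + 4

8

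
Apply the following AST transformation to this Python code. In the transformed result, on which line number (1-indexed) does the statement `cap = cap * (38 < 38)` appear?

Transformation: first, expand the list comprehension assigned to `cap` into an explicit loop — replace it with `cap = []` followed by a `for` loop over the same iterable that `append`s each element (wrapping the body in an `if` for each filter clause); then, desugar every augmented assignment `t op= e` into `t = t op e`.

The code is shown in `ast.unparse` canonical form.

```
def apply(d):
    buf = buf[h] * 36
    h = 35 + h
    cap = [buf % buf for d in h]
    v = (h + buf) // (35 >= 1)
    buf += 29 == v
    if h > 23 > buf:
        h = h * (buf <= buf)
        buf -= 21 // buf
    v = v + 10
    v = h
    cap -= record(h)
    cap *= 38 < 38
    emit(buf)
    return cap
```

15

Transformed code:
def apply(d):
    buf = buf[h] * 36
    h = 35 + h
    cap = []
    for d in h:
        cap.append(buf % buf)
    v = (h + buf) // (35 >= 1)
    buf = buf + (29 == v)
    if h > 23 > buf:
        h = h * (buf <= buf)
        buf = buf - 21 // buf
    v = v + 10
    v = h
    cap = cap - record(h)
    cap = cap * (38 < 38)
    emit(buf)
    return cap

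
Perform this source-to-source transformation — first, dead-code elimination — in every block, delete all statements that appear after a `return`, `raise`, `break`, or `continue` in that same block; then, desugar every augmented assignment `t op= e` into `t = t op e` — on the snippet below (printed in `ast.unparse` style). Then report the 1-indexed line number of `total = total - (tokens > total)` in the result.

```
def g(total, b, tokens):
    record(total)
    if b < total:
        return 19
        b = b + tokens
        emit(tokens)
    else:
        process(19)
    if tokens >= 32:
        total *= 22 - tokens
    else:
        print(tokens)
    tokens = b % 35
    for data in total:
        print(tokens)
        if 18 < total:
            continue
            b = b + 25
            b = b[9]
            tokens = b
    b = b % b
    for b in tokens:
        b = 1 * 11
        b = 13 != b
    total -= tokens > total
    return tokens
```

20

Transformed code:
def g(total, b, tokens):
    record(total)
    if b < total:
        return 19
    else:
        process(19)
    if tokens >= 32:
        total = total * (22 - tokens)
    else:
        print(tokens)
    tokens = b % 35
    for data in total:
        print(tokens)
        if 18 < total:
            continue
    b = b % b
    for b in tokens:
        b = 1 * 11
        b = 13 != b
    total = total - (tokens > total)
    return tokens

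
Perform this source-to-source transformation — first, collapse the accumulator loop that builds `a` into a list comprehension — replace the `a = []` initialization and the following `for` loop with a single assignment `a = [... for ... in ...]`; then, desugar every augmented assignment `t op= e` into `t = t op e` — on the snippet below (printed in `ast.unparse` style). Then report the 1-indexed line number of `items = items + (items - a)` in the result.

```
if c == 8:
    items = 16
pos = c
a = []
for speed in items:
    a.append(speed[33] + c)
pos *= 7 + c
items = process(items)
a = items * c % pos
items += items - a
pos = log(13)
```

Transformed code:
if c == 8:
    items = 16
pos = c
a = [speed[33] + c for speed in items]
pos = pos * (7 + c)
items = process(items)
a = items * c % pos
items = items + (items - a)
pos = log(13)

8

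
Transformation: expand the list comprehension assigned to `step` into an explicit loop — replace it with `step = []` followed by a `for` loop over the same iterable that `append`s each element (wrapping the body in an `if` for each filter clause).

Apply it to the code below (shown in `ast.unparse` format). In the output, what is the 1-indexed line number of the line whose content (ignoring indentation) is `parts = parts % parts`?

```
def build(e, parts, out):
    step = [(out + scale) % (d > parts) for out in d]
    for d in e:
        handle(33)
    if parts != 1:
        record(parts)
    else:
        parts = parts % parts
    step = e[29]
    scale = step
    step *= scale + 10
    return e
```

Transformed code:
def build(e, parts, out):
    step = []
    for out in d:
        step.append((out + scale) % (d > parts))
    for d in e:
        handle(33)
    if parts != 1:
        record(parts)
    else:
        parts = parts % parts
    step = e[29]
    scale = step
    step *= scale + 10
    return e

10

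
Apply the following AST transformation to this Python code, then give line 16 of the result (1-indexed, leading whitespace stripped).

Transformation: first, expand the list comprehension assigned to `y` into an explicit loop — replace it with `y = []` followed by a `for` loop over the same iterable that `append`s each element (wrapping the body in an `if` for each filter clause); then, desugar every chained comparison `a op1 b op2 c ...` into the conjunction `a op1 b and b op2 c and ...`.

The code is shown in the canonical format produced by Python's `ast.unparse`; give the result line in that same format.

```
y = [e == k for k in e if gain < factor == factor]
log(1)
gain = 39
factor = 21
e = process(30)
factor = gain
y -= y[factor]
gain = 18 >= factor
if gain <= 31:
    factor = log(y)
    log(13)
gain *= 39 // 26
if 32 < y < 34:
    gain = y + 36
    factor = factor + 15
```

if 32 < y and y < 34:

Transformed code:
y = []
for k in e:
    if gain < factor and factor == factor:
        y.append(e == k)
log(1)
gain = 39
factor = 21
e = process(30)
factor = gain
y -= y[factor]
gain = 18 >= factor
if gain <= 31:
    factor = log(y)
    log(13)
gain *= 39 // 26
if 32 < y and y < 34:
    gain = y + 36
    factor = factor + 15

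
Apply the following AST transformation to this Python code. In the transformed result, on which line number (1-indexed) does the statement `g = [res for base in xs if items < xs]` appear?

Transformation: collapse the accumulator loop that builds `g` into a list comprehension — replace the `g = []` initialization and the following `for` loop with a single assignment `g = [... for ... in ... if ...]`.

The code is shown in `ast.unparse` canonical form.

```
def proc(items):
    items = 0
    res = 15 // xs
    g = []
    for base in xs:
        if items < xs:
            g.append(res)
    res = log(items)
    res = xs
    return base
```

Transformed code:
def proc(items):
    items = 0
    res = 15 // xs
    g = [res for base in xs if items < xs]
    res = log(items)
    res = xs
    return base

4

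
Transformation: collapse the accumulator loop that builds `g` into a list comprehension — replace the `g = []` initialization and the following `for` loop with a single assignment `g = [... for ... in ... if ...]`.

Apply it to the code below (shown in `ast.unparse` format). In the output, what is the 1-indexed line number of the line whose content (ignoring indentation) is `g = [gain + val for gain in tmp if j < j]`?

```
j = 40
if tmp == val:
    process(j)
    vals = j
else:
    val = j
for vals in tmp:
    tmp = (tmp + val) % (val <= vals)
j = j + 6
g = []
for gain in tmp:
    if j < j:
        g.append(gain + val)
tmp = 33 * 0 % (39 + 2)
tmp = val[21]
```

Transformed code:
j = 40
if tmp == val:
    process(j)
    vals = j
else:
    val = j
for vals in tmp:
    tmp = (tmp + val) % (val <= vals)
j = j + 6
g = [gain + val for gain in tmp if j < j]
tmp = 33 * 0 % (39 + 2)
tmp = val[21]

10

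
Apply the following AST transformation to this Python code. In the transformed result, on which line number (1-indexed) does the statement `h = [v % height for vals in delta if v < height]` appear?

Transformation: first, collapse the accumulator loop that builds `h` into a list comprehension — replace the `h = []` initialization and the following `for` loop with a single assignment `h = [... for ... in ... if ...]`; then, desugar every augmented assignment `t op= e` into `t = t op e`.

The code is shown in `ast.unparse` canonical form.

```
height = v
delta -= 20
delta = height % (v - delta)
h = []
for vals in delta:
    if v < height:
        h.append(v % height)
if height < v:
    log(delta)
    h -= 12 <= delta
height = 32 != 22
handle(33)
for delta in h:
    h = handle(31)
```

Transformed code:
height = v
delta = delta - 20
delta = height % (v - delta)
h = [v % height for vals in delta if v < height]
if height < v:
    log(delta)
    h = h - (12 <= delta)
height = 32 != 22
handle(33)
for delta in h:
    h = handle(31)

4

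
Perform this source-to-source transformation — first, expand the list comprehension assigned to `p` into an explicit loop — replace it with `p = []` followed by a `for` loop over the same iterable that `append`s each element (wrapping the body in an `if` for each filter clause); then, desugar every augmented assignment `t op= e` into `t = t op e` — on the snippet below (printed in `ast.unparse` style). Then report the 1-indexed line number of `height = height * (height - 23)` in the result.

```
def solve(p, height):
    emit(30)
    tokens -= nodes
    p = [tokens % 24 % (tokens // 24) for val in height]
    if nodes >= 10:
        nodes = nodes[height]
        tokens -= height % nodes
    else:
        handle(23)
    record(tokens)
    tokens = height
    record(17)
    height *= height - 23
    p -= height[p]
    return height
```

15

Transformed code:
def solve(p, height):
    emit(30)
    tokens = tokens - nodes
    p = []
    for val in height:
        p.append(tokens % 24 % (tokens // 24))
    if nodes >= 10:
        nodes = nodes[height]
        tokens = tokens - height % nodes
    else:
        handle(23)
    record(tokens)
    tokens = height
    record(17)
    height = height * (height - 23)
    p = p - height[p]
    return height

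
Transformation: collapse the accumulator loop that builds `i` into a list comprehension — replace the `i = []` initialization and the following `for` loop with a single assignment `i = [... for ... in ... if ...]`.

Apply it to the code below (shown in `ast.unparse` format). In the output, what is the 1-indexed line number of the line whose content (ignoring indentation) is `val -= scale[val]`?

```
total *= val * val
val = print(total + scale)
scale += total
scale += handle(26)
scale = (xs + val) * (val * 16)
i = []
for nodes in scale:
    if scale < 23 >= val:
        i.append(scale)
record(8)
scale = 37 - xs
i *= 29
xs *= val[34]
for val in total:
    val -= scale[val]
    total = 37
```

Transformed code:
total *= val * val
val = print(total + scale)
scale += total
scale += handle(26)
scale = (xs + val) * (val * 16)
i = [scale for nodes in scale if scale < 23 >= val]
record(8)
scale = 37 - xs
i *= 29
xs *= val[34]
for val in total:
    val -= scale[val]
    total = 37

12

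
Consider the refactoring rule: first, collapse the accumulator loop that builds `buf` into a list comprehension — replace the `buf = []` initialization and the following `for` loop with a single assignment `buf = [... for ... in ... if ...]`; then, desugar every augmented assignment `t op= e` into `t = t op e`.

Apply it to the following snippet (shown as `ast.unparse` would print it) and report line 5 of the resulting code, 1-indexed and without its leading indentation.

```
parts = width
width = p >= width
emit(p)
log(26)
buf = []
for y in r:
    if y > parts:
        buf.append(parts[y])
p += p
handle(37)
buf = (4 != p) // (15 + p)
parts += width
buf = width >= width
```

Transformed code:
parts = width
width = p >= width
emit(p)
log(26)
buf = [parts[y] for y in r if y > parts]
p = p + p
handle(37)
buf = (4 != p) // (15 + p)
parts = parts + width
buf = width >= width

buf = [parts[y] for y in r if y > parts]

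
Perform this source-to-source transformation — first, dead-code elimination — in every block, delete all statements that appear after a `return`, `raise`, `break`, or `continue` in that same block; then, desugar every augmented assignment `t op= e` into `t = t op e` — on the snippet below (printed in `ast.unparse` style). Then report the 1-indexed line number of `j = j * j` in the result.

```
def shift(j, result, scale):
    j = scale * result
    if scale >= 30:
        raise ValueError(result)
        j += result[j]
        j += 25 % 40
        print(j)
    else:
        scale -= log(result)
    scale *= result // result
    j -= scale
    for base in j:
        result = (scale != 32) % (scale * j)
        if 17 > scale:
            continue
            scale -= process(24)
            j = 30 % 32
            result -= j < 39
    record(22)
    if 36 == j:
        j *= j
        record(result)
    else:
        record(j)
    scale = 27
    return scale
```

15

Transformed code:
def shift(j, result, scale):
    j = scale * result
    if scale >= 30:
        raise ValueError(result)
    else:
        scale = scale - log(result)
    scale = scale * (result // result)
    j = j - scale
    for base in j:
        result = (scale != 32) % (scale * j)
        if 17 > scale:
            continue
    record(22)
    if 36 == j:
        j = j * j
        record(result)
    else:
        record(j)
    scale = 27
    return scale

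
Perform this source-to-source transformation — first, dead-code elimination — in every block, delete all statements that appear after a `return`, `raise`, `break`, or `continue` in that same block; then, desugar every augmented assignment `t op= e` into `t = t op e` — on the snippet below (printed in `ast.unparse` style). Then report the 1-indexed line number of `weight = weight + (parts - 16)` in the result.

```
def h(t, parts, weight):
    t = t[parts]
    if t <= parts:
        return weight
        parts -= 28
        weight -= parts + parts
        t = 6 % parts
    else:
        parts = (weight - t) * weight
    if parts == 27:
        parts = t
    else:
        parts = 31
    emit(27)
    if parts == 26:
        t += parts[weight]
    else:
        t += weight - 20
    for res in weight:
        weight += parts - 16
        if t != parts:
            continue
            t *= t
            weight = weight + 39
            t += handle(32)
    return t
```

Transformed code:
def h(t, parts, weight):
    t = t[parts]
    if t <= parts:
        return weight
    else:
        parts = (weight - t) * weight
    if parts == 27:
        parts = t
    else:
        parts = 31
    emit(27)
    if parts == 26:
        t = t + parts[weight]
    else:
        t = t + (weight - 20)
    for res in weight:
        weight = weight + (parts - 16)
        if t != parts:
            continue
    return t

17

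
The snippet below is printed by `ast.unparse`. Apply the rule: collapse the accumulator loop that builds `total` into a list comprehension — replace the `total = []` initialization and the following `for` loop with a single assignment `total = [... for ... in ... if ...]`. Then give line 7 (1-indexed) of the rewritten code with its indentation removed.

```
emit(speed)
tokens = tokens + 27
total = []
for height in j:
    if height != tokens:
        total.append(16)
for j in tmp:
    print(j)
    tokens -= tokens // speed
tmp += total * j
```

tmp += total * j

Transformed code:
emit(speed)
tokens = tokens + 27
total = [16 for height in j if height != tokens]
for j in tmp:
    print(j)
    tokens -= tokens // speed
tmp += total * j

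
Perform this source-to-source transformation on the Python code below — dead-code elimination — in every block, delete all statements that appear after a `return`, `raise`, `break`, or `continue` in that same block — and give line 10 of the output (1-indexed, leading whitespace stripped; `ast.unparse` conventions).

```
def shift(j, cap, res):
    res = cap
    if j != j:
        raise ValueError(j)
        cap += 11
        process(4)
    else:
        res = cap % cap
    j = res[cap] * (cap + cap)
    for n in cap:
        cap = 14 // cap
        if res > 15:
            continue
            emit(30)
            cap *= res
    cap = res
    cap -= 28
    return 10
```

Transformed code:
def shift(j, cap, res):
    res = cap
    if j != j:
        raise ValueError(j)
    else:
        res = cap % cap
    j = res[cap] * (cap + cap)
    for n in cap:
        cap = 14 // cap
        if res > 15:
            continue
    cap = res
    cap -= 28
    return 10

if res > 15:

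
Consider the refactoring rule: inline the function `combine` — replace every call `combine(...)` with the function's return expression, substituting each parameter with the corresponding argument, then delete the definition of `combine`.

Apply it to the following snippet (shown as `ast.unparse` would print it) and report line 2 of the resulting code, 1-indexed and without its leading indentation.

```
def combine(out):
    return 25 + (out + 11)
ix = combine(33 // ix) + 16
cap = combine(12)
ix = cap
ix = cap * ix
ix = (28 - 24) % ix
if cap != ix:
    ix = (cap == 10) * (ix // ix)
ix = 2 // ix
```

Transformed code:
ix = 25 + (33 // ix + 11) + 16
cap = 25 + (12 + 11)
ix = cap
ix = cap * ix
ix = (28 - 24) % ix
if cap != ix:
    ix = (cap == 10) * (ix // ix)
ix = 2 // ix

cap = 25 + (12 + 11)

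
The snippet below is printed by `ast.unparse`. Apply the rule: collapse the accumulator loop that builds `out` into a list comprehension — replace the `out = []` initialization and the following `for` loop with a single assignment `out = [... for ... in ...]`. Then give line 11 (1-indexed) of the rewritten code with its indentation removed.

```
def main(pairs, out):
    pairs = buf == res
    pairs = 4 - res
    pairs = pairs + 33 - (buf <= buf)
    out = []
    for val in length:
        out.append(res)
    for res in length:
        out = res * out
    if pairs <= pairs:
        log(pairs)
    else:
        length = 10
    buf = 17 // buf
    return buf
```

Transformed code:
def main(pairs, out):
    pairs = buf == res
    pairs = 4 - res
    pairs = pairs + 33 - (buf <= buf)
    out = [res for val in length]
    for res in length:
        out = res * out
    if pairs <= pairs:
        log(pairs)
    else:
        length = 10
    buf = 17 // buf
    return buf

length = 10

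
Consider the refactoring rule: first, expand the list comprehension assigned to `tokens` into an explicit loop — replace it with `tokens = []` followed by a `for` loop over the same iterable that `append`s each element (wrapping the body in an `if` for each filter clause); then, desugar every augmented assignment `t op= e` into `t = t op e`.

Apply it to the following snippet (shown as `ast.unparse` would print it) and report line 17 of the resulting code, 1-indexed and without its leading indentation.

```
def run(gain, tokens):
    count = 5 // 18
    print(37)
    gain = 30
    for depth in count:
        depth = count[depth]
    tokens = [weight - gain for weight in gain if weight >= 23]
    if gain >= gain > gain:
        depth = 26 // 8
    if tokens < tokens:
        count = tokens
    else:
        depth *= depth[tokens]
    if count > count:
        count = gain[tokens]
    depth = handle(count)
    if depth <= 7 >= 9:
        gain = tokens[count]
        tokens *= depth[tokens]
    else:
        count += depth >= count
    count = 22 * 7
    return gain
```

Transformed code:
def run(gain, tokens):
    count = 5 // 18
    print(37)
    gain = 30
    for depth in count:
        depth = count[depth]
    tokens = []
    for weight in gain:
        if weight >= 23:
            tokens.append(weight - gain)
    if gain >= gain > gain:
        depth = 26 // 8
    if tokens < tokens:
        count = tokens
    else:
        depth = depth * depth[tokens]
    if count > count:
        count = gain[tokens]
    depth = handle(count)
    if depth <= 7 >= 9:
        gain = tokens[count]
        tokens = tokens * depth[tokens]
    else:
        count = count + (depth >= count)
    count = 22 * 7
    return gain

if count > count:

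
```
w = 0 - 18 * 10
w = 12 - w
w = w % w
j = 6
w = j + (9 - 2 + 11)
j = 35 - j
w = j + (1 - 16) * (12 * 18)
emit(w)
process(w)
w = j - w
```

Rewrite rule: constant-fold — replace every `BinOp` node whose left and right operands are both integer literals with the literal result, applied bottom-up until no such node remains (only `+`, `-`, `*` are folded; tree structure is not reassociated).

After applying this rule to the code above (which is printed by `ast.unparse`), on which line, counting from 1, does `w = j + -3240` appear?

7

Transformed code:
w = -180
w = 12 - w
w = w % w
j = 6
w = j + 18
j = 35 - j
w = j + -3240
emit(w)
process(w)
w = j - w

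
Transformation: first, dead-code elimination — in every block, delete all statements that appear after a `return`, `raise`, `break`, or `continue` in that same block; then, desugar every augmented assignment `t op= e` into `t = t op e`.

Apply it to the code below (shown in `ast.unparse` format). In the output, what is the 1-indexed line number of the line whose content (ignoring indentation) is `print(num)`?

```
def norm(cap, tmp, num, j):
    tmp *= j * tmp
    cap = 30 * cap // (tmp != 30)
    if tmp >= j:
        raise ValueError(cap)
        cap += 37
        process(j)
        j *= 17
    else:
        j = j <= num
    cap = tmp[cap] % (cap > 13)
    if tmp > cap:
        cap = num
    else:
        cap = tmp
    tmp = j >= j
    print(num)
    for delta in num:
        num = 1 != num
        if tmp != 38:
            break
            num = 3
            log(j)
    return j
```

Transformed code:
def norm(cap, tmp, num, j):
    tmp = tmp * (j * tmp)
    cap = 30 * cap // (tmp != 30)
    if tmp >= j:
        raise ValueError(cap)
    else:
        j = j <= num
    cap = tmp[cap] % (cap > 13)
    if tmp > cap:
        cap = num
    else:
        cap = tmp
    tmp = j >= j
    print(num)
    for delta in num:
        num = 1 != num
        if tmp != 38:
            break
    return j

14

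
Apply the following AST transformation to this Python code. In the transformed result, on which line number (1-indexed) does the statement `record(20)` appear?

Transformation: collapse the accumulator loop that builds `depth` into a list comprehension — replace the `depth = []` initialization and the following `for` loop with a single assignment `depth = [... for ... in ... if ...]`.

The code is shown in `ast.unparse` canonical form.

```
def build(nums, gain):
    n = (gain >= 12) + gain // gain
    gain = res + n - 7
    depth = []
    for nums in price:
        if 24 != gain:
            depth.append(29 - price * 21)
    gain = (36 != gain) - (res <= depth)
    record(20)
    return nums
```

Transformed code:
def build(nums, gain):
    n = (gain >= 12) + gain // gain
    gain = res + n - 7
    depth = [29 - price * 21 for nums in price if 24 != gain]
    gain = (36 != gain) - (res <= depth)
    record(20)
    return nums

6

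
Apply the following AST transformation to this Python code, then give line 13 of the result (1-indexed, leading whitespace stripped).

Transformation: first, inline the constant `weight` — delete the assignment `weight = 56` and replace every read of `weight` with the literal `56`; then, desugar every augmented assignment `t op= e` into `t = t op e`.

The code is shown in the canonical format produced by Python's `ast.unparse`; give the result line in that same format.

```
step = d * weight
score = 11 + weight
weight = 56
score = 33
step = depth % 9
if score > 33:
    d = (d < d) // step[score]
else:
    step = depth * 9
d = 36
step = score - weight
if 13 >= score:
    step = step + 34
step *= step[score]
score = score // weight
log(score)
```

step = step * step[score]

Transformed code:
step = d * 56
score = 11 + 56
score = 33
step = depth % 9
if score > 33:
    d = (d < d) // step[score]
else:
    step = depth * 9
d = 36
step = score - 56
if 13 >= score:
    step = step + 34
step = step * step[score]
score = score // 56
log(score)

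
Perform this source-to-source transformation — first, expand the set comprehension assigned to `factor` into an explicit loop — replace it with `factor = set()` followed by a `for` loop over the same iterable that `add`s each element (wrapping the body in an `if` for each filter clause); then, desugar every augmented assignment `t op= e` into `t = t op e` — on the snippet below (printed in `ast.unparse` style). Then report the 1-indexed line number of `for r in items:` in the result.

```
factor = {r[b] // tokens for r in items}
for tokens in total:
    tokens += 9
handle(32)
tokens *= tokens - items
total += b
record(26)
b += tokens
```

Transformed code:
factor = set()
for r in items:
    factor.add(r[b] // tokens)
for tokens in total:
    tokens = tokens + 9
handle(32)
tokens = tokens * (tokens - items)
total = total + b
record(26)
b = b + tokens

2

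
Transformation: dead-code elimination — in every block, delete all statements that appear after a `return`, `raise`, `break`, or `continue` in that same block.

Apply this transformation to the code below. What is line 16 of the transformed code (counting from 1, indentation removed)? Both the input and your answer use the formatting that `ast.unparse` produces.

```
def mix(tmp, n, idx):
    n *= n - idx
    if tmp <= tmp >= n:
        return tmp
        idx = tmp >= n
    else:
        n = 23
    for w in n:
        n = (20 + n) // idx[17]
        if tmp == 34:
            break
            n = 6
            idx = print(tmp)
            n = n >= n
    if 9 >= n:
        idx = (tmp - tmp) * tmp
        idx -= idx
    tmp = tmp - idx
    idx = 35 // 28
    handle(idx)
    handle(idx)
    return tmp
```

handle(idx)

Transformed code:
def mix(tmp, n, idx):
    n *= n - idx
    if tmp <= tmp >= n:
        return tmp
    else:
        n = 23
    for w in n:
        n = (20 + n) // idx[17]
        if tmp == 34:
            break
    if 9 >= n:
        idx = (tmp - tmp) * tmp
        idx -= idx
    tmp = tmp - idx
    idx = 35 // 28
    handle(idx)
    handle(idx)
    return tmp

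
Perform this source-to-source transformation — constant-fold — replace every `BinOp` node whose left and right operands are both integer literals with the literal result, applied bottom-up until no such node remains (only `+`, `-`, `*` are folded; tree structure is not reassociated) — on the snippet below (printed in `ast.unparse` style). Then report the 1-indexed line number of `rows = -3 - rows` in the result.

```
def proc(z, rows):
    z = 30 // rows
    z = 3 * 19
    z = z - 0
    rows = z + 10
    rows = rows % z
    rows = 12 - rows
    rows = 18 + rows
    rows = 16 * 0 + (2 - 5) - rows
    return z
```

9

Transformed code:
def proc(z, rows):
    z = 30 // rows
    z = 57
    z = z - 0
    rows = z + 10
    rows = rows % z
    rows = 12 - rows
    rows = 18 + rows
    rows = -3 - rows
    return z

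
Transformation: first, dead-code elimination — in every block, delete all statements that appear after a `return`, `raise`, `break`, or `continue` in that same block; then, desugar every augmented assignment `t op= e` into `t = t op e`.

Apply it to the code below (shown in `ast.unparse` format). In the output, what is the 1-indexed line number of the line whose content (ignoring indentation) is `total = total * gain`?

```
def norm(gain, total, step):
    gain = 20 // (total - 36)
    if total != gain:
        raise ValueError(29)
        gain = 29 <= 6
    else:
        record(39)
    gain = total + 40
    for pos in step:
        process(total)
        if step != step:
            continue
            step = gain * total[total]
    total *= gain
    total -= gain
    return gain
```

12

Transformed code:
def norm(gain, total, step):
    gain = 20 // (total - 36)
    if total != gain:
        raise ValueError(29)
    else:
        record(39)
    gain = total + 40
    for pos in step:
        process(total)
        if step != step:
            continue
    total = total * gain
    total = total - gain
    return gain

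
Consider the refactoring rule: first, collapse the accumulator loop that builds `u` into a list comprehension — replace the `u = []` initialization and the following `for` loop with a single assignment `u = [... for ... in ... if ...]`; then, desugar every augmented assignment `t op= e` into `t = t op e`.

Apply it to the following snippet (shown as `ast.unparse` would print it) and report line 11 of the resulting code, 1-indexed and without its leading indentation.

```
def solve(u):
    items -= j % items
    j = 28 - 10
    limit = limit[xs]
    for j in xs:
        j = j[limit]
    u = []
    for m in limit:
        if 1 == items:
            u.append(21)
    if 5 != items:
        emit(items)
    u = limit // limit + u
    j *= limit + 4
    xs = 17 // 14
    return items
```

Transformed code:
def solve(u):
    items = items - j % items
    j = 28 - 10
    limit = limit[xs]
    for j in xs:
        j = j[limit]
    u = [21 for m in limit if 1 == items]
    if 5 != items:
        emit(items)
    u = limit // limit + u
    j = j * (limit + 4)
    xs = 17 // 14
    return items

j = j * (limit + 4)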